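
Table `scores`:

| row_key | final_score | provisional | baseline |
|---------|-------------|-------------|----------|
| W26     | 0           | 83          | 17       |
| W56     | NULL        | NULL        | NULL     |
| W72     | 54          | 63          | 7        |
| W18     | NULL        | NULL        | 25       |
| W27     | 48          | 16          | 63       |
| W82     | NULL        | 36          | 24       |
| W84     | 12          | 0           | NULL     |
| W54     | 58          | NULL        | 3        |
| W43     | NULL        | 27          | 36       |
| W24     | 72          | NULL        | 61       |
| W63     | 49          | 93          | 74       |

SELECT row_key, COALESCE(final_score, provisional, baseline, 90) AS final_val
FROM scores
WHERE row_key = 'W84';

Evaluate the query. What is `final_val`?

12

row_key = W84: final_score=12, provisional=0, baseline=NULL.
final_score=12 → 12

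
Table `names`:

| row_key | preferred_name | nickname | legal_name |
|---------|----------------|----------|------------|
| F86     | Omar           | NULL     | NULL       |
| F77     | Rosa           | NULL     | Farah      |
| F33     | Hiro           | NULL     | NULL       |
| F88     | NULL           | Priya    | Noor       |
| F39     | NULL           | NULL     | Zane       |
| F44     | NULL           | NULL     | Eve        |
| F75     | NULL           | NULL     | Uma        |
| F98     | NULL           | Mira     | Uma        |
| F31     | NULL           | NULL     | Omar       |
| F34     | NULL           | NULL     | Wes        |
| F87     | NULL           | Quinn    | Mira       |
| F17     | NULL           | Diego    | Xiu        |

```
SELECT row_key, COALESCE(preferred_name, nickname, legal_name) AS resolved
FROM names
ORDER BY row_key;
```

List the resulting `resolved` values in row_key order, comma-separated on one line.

Diego, Omar, Hiro, Wes, Zane, Eve, Uma, Rosa, Omar, Quinn, Priya, Mira

row_key=F17: preferred_name=NULL, nickname=Diego → Diego
row_key=F31: preferred_name=NULL, nickname=NULL, legal_name=Omar → Omar
row_key=F33: preferred_name=Hiro → Hiro
row_key=F34: preferred_name=NULL, nickname=NULL, legal_name=Wes → Wes
row_key=F39: preferred_name=NULL, nickname=NULL, legal_name=Zane → Zane
row_key=F44: preferred_name=NULL, nickname=NULL, legal_name=Eve → Eve
row_key=F75: preferred_name=NULL, nickname=NULL, legal_name=Uma → Uma
row_key=F77: preferred_name=Rosa → Rosa
row_key=F86: preferred_name=Omar → Omar
row_key=F87: preferred_name=NULL, nickname=Quinn → Quinn
row_key=F88: preferred_name=NULL, nickname=Priya → Priya
row_key=F98: preferred_name=NULL, nickname=Mira → Mira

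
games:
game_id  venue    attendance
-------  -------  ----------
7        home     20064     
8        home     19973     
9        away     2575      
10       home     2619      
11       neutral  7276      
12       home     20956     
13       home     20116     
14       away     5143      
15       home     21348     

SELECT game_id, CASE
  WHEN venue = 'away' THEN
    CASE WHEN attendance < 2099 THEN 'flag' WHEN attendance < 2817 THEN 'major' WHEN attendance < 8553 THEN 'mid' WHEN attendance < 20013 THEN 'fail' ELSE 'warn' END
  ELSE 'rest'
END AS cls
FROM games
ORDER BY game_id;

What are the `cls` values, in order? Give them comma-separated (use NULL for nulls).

game_id=7: venue='home' → outer ELSE → rest
game_id=8: venue='home' → outer ELSE → rest
game_id=9: venue='away' → inner[attendance < 2817] → major
game_id=10: venue='home' → outer ELSE → rest
game_id=11: venue='neutral' → outer ELSE → rest
game_id=12: venue='home' → outer ELSE → rest
game_id=13: venue='home' → outer ELSE → rest
game_id=14: venue='away' → inner[attendance < 8553] → mid
game_id=15: venue='home' → outer ELSE → rest

rest, rest, major, rest, rest, rest, rest, mid, rest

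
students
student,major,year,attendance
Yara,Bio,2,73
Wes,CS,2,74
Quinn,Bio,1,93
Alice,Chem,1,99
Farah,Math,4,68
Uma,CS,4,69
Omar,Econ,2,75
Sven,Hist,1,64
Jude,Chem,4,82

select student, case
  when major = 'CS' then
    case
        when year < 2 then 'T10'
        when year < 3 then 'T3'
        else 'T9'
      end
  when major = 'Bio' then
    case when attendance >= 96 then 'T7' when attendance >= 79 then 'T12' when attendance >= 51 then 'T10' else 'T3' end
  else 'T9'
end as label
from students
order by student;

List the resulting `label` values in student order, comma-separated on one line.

T9, T9, T9, T9, T12, T9, T9, T3, T10

student=Alice: major='Chem' → outer ELSE → T9
student=Farah: major='Math' → outer ELSE → T9
student=Jude: major='Chem' → outer ELSE → T9
student=Omar: major='Econ' → outer ELSE → T9
student=Quinn: major='Bio' → inner[attendance >= 79] → T12
student=Sven: major='Hist' → outer ELSE → T9
student=Uma: major='CS' → inner[ELSE] → T9
student=Wes: major='CS' → inner[year < 3] → T3
student=Yara: major='Bio' → inner[attendance >= 51] → T10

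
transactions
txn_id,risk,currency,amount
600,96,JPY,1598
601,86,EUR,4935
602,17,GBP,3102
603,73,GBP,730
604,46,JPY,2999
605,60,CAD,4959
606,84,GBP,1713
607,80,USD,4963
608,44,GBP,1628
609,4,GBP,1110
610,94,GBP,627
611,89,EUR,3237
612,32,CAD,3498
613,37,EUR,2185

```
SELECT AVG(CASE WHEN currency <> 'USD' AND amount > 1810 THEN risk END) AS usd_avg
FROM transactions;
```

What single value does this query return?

txn_id=600: ✗
txn_id=601: ✓ → 86
txn_id=602: ✓ → 17
txn_id=603: ✗
txn_id=604: ✓ → 46
txn_id=605: ✓ → 60
txn_id=606: ✗
txn_id=607: ✗
txn_id=608: ✗
txn_id=609: ✗
txn_id=610: ✗
txn_id=611: ✓ → 89
txn_id=612: ✓ → 32
txn_id=613: ✓ → 37
usd_avg = (86 + 17 + 46 + 60 + 89 + 32 + 37) / 7 = 52.4285714286

52.4285714286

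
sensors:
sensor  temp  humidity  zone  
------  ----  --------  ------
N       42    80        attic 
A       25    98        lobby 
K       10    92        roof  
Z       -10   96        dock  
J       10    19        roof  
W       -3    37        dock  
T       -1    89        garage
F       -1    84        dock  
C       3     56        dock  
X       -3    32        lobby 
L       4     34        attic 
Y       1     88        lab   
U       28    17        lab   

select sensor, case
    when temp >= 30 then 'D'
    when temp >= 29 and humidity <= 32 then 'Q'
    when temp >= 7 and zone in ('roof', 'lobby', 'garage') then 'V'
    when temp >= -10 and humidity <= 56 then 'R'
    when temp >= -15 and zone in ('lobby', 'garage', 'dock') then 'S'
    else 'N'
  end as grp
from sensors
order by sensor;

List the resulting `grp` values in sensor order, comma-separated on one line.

V, R, S, V, V, R, D, S, R, R, R, N, S

sensor=A: temp >= 7 and zone in ('roof', 'lobby', 'garage') → V
sensor=C: temp >= -10 and humidity <= 56 → R
sensor=F: temp >= -15 and zone in ('lobby', 'garage', 'dock') → S
sensor=J: temp >= 7 and zone in ('roof', 'lobby', 'garage') → V
sensor=K: temp >= 7 and zone in ('roof', 'lobby', 'garage') → V
sensor=L: temp >= -10 and humidity <= 56 → R
sensor=N: temp >= 30 → D
sensor=T: temp >= -15 and zone in ('lobby', 'garage', 'dock') → S
sensor=U: temp >= -10 and humidity <= 56 → R
sensor=W: temp >= -10 and humidity <= 56 → R
sensor=X: temp >= -10 and humidity <= 56 → R
sensor=Y: ELSE → N
sensor=Z: temp >= -15 and zone in ('lobby', 'garage', 'dock') → S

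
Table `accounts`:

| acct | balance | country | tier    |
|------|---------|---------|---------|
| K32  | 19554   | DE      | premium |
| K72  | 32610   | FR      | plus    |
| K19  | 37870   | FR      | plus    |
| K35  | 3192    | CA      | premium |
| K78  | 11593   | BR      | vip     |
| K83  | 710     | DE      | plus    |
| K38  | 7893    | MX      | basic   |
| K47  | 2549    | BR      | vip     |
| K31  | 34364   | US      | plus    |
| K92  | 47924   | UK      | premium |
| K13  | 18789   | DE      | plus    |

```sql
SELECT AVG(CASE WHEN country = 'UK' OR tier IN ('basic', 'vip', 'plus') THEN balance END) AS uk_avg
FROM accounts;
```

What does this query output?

acct=K32: ✗
acct=K72: ✓ → 32610
acct=K19: ✓ → 37870
acct=K35: ✗
acct=K78: ✓ → 11593
acct=K83: ✓ → 710
acct=K38: ✓ → 7893
acct=K47: ✓ → 2549
acct=K31: ✓ → 34364
acct=K92: ✓ → 47924
acct=K13: ✓ → 18789
uk_avg = (32610 + 37870 + 11593 + 710 + 7893 + 2549 + 34364 + 47924 + 18789) / 9 = 21589.1111111111

21589.1111111111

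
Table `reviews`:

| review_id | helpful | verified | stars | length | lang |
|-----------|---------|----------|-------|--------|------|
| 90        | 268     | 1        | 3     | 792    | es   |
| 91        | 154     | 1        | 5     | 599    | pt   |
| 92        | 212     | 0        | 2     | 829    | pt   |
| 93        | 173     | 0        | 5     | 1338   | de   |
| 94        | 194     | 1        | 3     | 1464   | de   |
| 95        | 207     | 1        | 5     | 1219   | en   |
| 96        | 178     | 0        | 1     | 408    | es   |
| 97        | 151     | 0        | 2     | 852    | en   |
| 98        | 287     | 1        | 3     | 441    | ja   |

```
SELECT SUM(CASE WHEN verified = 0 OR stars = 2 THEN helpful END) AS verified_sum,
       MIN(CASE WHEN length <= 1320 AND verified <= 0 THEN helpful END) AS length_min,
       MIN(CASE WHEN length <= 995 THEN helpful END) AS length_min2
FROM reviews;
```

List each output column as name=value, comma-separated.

verified_sum=714, length_min=151, length_min2=151

[verified_sum: verified = 0 OR stars = 2]
review_id=90: ✗
review_id=91: ✗
review_id=92: ✓ → 212
review_id=93: ✓ → 173
review_id=94: ✗
review_id=95: ✗
review_id=96: ✓ → 178
review_id=97: ✓ → 151
review_id=98: ✗
verified_sum = 212 + 173 + 178 + 151 = 714
—
[length_min: length <= 1320 AND verified <= 0]
review_id=90: ✗
review_id=91: ✗
review_id=92: ✓ → 212
review_id=93: ✗
review_id=94: ✗
review_id=95: ✗
review_id=96: ✓ → 178
review_id=97: ✓ → 151
review_id=98: ✗
length_min = MIN(212, 178, 151) = 151
—
[length_min2: length <= 995]
review_id=90: ✓ → 268
review_id=91: ✓ → 154
review_id=92: ✓ → 212
review_id=93: ✗
review_id=94: ✗
review_id=95: ✗
review_id=96: ✓ → 178
review_id=97: ✓ → 151
review_id=98: ✓ → 287
length_min2 = MIN(268, 154, 212, 178, 151, 287) = 151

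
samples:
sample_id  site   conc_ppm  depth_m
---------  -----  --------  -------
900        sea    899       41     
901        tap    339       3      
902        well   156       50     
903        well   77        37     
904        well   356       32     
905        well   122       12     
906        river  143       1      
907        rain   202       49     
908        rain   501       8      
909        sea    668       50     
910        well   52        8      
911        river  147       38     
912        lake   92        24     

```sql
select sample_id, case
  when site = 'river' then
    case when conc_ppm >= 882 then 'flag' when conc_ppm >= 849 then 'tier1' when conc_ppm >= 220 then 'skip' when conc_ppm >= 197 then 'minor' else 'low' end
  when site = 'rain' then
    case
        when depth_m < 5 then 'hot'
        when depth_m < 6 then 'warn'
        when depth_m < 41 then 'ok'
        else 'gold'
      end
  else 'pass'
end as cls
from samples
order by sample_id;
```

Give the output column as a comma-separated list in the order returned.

pass, pass, pass, pass, pass, pass, low, gold, ok, pass, pass, low, pass

sample_id=900: site='sea' → outer ELSE → pass
sample_id=901: site='tap' → outer ELSE → pass
sample_id=902: site='well' → outer ELSE → pass
sample_id=903: site='well' → outer ELSE → pass
sample_id=904: site='well' → outer ELSE → pass
sample_id=905: site='well' → outer ELSE → pass
sample_id=906: site='river' → inner[ELSE] → low
sample_id=907: site='rain' → inner[ELSE] → gold
sample_id=908: site='rain' → inner[depth_m < 41] → ok
sample_id=909: site='sea' → outer ELSE → pass
sample_id=910: site='well' → outer ELSE → pass
sample_id=911: site='river' → inner[ELSE] → low
sample_id=912: site='lake' → outer ELSE → pass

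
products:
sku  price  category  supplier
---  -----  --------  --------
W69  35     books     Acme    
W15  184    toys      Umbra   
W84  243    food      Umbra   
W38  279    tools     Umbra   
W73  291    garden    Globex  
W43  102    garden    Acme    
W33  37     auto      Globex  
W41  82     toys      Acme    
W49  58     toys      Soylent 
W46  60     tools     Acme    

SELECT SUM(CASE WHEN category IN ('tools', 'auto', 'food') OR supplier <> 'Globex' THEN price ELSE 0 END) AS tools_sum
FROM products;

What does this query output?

sku=W69: ✓ → 35
sku=W15: ✓ → 184
sku=W84: ✓ → 243
sku=W38: ✓ → 279
sku=W73: ✗
sku=W43: ✓ → 102
sku=W33: ✓ → 37
sku=W41: ✓ → 82
sku=W49: ✓ → 58
sku=W46: ✓ → 60
tools_sum = 35 + 184 + 243 + 279 + 102 + 37 + 82 + 58 + 60 = 1080

1080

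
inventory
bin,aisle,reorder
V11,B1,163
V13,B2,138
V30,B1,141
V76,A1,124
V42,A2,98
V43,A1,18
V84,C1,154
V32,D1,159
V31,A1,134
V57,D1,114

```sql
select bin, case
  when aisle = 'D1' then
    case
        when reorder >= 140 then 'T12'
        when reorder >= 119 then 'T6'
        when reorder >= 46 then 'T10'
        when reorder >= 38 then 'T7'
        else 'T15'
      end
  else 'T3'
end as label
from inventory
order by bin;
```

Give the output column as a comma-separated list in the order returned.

bin=V11: aisle='B1' → outer ELSE → T3
bin=V13: aisle='B2' → outer ELSE → T3
bin=V30: aisle='B1' → outer ELSE → T3
bin=V31: aisle='A1' → outer ELSE → T3
bin=V32: aisle='D1' → inner[reorder >= 140] → T12
bin=V42: aisle='A2' → outer ELSE → T3
bin=V43: aisle='A1' → outer ELSE → T3
bin=V57: aisle='D1' → inner[reorder >= 46] → T10
bin=V76: aisle='A1' → outer ELSE → T3
bin=V84: aisle='C1' → outer ELSE → T3

T3, T3, T3, T3, T12, T3, T3, T10, T3, T3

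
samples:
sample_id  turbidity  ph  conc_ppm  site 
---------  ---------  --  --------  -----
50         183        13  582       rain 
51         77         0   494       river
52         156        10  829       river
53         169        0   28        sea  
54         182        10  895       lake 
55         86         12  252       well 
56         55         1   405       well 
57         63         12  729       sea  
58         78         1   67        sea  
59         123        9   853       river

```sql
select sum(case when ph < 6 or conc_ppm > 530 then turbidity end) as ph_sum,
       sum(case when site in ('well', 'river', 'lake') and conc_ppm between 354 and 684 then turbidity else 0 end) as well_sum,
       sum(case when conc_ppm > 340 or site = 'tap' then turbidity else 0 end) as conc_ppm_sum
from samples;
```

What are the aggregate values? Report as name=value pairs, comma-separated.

ph_sum=1086, well_sum=132, conc_ppm_sum=839

[ph_sum: ph < 6 or conc_ppm > 530]
sample_id=50: ✓ → 183
sample_id=51: ✓ → 77
sample_id=52: ✓ → 156
sample_id=53: ✓ → 169
sample_id=54: ✓ → 182
sample_id=55: ✗
sample_id=56: ✓ → 55
sample_id=57: ✓ → 63
sample_id=58: ✓ → 78
sample_id=59: ✓ → 123
ph_sum = 183 + 77 + 156 + 169 + 182 + 55 + 63 + 78 + 123 = 1086
—
[well_sum: site in ('well', 'river', 'lake') and conc_ppm between 354 and 684]
sample_id=50: ✗
sample_id=51: ✓ → 77
sample_id=52: ✗
sample_id=53: ✗
sample_id=54: ✗
sample_id=55: ✗
sample_id=56: ✓ → 55
sample_id=57: ✗
sample_id=58: ✗
sample_id=59: ✗
well_sum = 77 + 55 = 132
—
[conc_ppm_sum: conc_ppm > 340 or site = 'tap']
sample_id=50: ✓ → 183
sample_id=51: ✓ → 77
sample_id=52: ✓ → 156
sample_id=53: ✗
sample_id=54: ✓ → 182
sample_id=55: ✗
sample_id=56: ✓ → 55
sample_id=57: ✓ → 63
sample_id=58: ✗
sample_id=59: ✓ → 123
conc_ppm_sum = 183 + 77 + 156 + 182 + 55 + 63 + 123 = 839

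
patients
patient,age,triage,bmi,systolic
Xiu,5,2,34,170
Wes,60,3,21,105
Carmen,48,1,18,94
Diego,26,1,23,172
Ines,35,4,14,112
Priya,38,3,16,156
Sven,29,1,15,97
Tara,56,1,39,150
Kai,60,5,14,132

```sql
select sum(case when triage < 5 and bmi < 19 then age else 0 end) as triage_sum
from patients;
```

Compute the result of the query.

150

patient=Xiu: ✗
patient=Wes: ✗
patient=Carmen: ✓ → 48
patient=Diego: ✗
patient=Ines: ✓ → 35
patient=Priya: ✓ → 38
patient=Sven: ✓ → 29
patient=Tara: ✗
patient=Kai: ✗
triage_sum = 48 + 35 + 38 + 29 = 150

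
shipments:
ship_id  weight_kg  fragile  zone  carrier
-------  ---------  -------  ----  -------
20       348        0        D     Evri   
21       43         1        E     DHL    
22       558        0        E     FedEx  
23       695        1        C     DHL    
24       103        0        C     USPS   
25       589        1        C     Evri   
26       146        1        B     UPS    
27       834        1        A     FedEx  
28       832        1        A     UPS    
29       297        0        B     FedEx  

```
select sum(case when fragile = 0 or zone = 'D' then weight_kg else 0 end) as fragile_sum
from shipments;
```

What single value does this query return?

1306

ship_id=20: ✓ → 348
ship_id=21: ✗
ship_id=22: ✓ → 558
ship_id=23: ✗
ship_id=24: ✓ → 103
ship_id=25: ✗
ship_id=26: ✗
ship_id=27: ✗
ship_id=28: ✗
ship_id=29: ✓ → 297
fragile_sum = 348 + 558 + 103 + 297 = 1306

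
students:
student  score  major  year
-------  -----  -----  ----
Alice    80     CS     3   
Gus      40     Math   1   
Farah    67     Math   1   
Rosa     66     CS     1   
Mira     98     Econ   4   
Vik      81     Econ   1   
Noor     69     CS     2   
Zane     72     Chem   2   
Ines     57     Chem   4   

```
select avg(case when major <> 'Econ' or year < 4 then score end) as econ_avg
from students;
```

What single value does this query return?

student=Alice: ✓ → 80
student=Gus: ✓ → 40
student=Farah: ✓ → 67
student=Rosa: ✓ → 66
student=Mira: ✗
student=Vik: ✓ → 81
student=Noor: ✓ → 69
student=Zane: ✓ → 72
student=Ines: ✓ → 57
econ_avg = (80 + 40 + 67 + 66 + 81 + 69 + 72 + 57) / 8 = 66.5

66.5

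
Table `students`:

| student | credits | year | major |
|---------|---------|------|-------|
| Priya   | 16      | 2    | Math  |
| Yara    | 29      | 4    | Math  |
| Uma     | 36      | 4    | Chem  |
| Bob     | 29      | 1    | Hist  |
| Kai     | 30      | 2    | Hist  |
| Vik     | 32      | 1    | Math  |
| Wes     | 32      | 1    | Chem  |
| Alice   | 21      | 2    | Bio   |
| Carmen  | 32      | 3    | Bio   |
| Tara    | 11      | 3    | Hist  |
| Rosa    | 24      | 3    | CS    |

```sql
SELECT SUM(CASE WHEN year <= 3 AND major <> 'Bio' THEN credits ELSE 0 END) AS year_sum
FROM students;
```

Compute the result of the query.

student=Priya: ✓ → 16
student=Yara: ✗
student=Uma: ✗
student=Bob: ✓ → 29
student=Kai: ✓ → 30
student=Vik: ✓ → 32
student=Wes: ✓ → 32
student=Alice: ✗
student=Carmen: ✗
student=Tara: ✓ → 11
student=Rosa: ✓ → 24
year_sum = 16 + 29 + 30 + 32 + 32 + 11 + 24 = 174

174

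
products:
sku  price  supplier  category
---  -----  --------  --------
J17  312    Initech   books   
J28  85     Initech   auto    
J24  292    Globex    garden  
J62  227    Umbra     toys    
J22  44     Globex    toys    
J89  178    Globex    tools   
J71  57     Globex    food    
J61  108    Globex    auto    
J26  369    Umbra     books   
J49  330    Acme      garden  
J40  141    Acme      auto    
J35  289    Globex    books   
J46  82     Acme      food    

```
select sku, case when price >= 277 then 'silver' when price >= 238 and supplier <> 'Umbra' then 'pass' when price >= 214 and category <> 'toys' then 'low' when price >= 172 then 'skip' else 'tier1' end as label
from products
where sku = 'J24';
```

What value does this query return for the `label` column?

silver

sku = J24: price=292, supplier=Globex, category=garden.
price >= 277 → true → silver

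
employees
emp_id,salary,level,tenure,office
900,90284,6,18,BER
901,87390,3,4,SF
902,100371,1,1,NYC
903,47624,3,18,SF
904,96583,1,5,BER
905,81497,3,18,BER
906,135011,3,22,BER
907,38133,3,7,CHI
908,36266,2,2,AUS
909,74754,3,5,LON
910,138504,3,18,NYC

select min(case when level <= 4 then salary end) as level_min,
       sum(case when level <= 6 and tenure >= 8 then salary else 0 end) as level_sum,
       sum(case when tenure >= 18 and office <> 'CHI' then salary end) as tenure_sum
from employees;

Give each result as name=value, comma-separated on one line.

level_min=36266, level_sum=492920, tenure_sum=492920

[level_min: level <= 4]
emp_id=900: ✗
emp_id=901: ✓ → 87390
emp_id=902: ✓ → 100371
emp_id=903: ✓ → 47624
emp_id=904: ✓ → 96583
emp_id=905: ✓ → 81497
emp_id=906: ✓ → 135011
emp_id=907: ✓ → 38133
emp_id=908: ✓ → 36266
emp_id=909: ✓ → 74754
emp_id=910: ✓ → 138504
level_min = MIN(87390, 100371, 47624, 96583, 81497, 135011, 38133, 36266, 74754, 138504) = 36266
—
[level_sum: level <= 6 and tenure >= 8]
emp_id=900: ✓ → 90284
emp_id=901: ✗
emp_id=902: ✗
emp_id=903: ✓ → 47624
emp_id=904: ✗
emp_id=905: ✓ → 81497
emp_id=906: ✓ → 135011
emp_id=907: ✗
emp_id=908: ✗
emp_id=909: ✗
emp_id=910: ✓ → 138504
level_sum = 90284 + 47624 + 81497 + 135011 + 138504 = 492920
—
[tenure_sum: tenure >= 18 and office <> 'CHI']
emp_id=900: ✓ → 90284
emp_id=901: ✗
emp_id=902: ✗
emp_id=903: ✓ → 47624
emp_id=904: ✗
emp_id=905: ✓ → 81497
emp_id=906: ✓ → 135011
emp_id=907: ✗
emp_id=908: ✗
emp_id=909: ✗
emp_id=910: ✓ → 138504
tenure_sum = 90284 + 47624 + 81497 + 135011 + 138504 = 492920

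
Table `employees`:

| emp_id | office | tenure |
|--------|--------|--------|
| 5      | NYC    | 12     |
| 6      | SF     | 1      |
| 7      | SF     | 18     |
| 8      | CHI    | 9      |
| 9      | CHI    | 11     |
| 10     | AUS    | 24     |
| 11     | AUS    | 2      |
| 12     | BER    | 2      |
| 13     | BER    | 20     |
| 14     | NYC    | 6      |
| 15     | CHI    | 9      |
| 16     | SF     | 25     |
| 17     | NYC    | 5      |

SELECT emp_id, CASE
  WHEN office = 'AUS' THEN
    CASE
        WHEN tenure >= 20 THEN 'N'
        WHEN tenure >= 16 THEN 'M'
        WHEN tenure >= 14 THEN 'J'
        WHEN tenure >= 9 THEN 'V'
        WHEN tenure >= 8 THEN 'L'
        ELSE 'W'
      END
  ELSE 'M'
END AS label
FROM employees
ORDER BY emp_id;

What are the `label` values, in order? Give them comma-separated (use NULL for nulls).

emp_id=5: office='NYC' → outer ELSE → M
emp_id=6: office='SF' → outer ELSE → M
emp_id=7: office='SF' → outer ELSE → M
emp_id=8: office='CHI' → outer ELSE → M
emp_id=9: office='CHI' → outer ELSE → M
emp_id=10: office='AUS' → inner[tenure >= 20] → N
emp_id=11: office='AUS' → inner[ELSE] → W
emp_id=12: office='BER' → outer ELSE → M
emp_id=13: office='BER' → outer ELSE → M
emp_id=14: office='NYC' → outer ELSE → M
emp_id=15: office='CHI' → outer ELSE → M
emp_id=16: office='SF' → outer ELSE → M
emp_id=17: office='NYC' → outer ELSE → M

M, M, M, M, M, N, W, M, M, M, M, M, M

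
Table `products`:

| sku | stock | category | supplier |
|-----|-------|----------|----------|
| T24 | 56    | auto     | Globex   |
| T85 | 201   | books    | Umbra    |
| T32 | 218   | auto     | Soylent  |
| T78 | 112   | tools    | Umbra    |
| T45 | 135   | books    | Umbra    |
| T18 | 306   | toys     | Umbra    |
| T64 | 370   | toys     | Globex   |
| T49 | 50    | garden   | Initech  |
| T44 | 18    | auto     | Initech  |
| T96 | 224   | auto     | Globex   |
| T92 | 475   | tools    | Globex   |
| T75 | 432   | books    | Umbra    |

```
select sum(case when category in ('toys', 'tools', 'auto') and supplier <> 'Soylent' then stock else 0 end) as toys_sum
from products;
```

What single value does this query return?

1561

sku=T24: ✓ → 56
sku=T85: ✗
sku=T32: ✗
sku=T78: ✓ → 112
sku=T45: ✗
sku=T18: ✓ → 306
sku=T64: ✓ → 370
sku=T49: ✗
sku=T44: ✓ → 18
sku=T96: ✓ → 224
sku=T92: ✓ → 475
sku=T75: ✗
toys_sum = 56 + 112 + 306 + 370 + 18 + 224 + 475 = 1561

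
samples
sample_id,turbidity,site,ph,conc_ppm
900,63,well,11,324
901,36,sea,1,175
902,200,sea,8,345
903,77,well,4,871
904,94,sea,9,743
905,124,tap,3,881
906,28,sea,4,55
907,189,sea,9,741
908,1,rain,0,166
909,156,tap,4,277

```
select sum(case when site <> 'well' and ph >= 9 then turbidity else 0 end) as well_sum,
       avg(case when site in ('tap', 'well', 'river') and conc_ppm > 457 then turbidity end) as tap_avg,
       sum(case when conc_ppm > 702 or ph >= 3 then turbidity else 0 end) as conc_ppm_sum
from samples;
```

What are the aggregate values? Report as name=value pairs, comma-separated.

[well_sum: site <> 'well' and ph >= 9]
sample_id=900: ✗
sample_id=901: ✗
sample_id=902: ✗
sample_id=903: ✗
sample_id=904: ✓ → 94
sample_id=905: ✗
sample_id=906: ✗
sample_id=907: ✓ → 189
sample_id=908: ✗
sample_id=909: ✗
well_sum = 94 + 189 = 283
—
[tap_avg: site in ('tap', 'well', 'river') and conc_ppm > 457]
sample_id=900: ✗
sample_id=901: ✗
sample_id=902: ✗
sample_id=903: ✓ → 77
sample_id=904: ✗
sample_id=905: ✓ → 124
sample_id=906: ✗
sample_id=907: ✗
sample_id=908: ✗
sample_id=909: ✗
tap_avg = (77 + 124) / 2 = 100.5
—
[conc_ppm_sum: conc_ppm > 702 or ph >= 3]
sample_id=900: ✓ → 63
sample_id=901: ✗
sample_id=902: ✓ → 200
sample_id=903: ✓ → 77
sample_id=904: ✓ → 94
sample_id=905: ✓ → 124
sample_id=906: ✓ → 28
sample_id=907: ✓ → 189
sample_id=908: ✗
sample_id=909: ✓ → 156
conc_ppm_sum = 63 + 200 + 77 + 94 + 124 + 28 + 189 + 156 = 931

well_sum=283, tap_avg=100.5, conc_ppm_sum=931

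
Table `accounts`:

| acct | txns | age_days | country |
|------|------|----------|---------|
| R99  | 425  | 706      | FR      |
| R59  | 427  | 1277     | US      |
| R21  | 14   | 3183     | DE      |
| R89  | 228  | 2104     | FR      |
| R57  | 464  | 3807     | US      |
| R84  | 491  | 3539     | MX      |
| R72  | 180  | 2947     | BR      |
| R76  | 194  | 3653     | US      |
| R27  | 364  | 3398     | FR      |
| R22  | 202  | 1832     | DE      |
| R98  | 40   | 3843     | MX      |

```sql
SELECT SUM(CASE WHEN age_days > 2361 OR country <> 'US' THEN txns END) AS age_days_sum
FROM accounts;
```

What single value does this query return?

2602

acct=R99: ✓ → 425
acct=R59: ✗
acct=R21: ✓ → 14
acct=R89: ✓ → 228
acct=R57: ✓ → 464
acct=R84: ✓ → 491
acct=R72: ✓ → 180
acct=R76: ✓ → 194
acct=R27: ✓ → 364
acct=R22: ✓ → 202
acct=R98: ✓ → 40
age_days_sum = 425 + 14 + 228 + 464 + 491 + 180 + 194 + 364 + 202 + 40 = 2602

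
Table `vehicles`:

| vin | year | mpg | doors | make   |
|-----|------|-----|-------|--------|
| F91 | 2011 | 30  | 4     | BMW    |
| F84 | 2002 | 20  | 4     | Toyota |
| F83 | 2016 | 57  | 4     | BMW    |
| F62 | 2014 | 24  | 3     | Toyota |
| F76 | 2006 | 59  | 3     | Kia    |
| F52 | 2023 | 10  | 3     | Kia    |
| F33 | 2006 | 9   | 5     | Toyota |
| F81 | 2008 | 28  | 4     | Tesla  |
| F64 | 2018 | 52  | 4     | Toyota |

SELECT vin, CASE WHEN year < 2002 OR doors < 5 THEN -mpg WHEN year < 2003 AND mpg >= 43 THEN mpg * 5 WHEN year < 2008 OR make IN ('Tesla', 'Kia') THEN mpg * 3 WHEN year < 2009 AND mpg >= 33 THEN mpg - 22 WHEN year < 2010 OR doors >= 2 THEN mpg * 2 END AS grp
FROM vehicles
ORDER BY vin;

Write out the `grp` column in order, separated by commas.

27, -10, -24, -52, -59, -28, -57, -20, -30

vin=F33: year < 2008 OR make IN ('Tesla', 'Kia') → 27
vin=F52: year < 2002 OR doors < 5 → -10
vin=F62: year < 2002 OR doors < 5 → -24
vin=F64: year < 2002 OR doors < 5 → -52
vin=F76: year < 2002 OR doors < 5 → -59
vin=F81: year < 2002 OR doors < 5 → -28
vin=F83: year < 2002 OR doors < 5 → -57
vin=F84: year < 2002 OR doors < 5 → -20
vin=F91: year < 2002 OR doors < 5 → -30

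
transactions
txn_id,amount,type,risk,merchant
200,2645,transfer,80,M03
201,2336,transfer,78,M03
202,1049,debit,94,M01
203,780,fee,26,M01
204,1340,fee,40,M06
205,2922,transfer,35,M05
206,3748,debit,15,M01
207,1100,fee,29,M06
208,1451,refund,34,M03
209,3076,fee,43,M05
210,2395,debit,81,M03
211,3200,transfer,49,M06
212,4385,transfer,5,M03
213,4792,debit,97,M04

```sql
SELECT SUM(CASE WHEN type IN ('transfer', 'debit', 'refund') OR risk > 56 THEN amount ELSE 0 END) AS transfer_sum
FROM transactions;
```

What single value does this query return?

txn_id=200: ✓ → 2645
txn_id=201: ✓ → 2336
txn_id=202: ✓ → 1049
txn_id=203: ✗
txn_id=204: ✗
txn_id=205: ✓ → 2922
txn_id=206: ✓ → 3748
txn_id=207: ✗
txn_id=208: ✓ → 1451
txn_id=209: ✗
txn_id=210: ✓ → 2395
txn_id=211: ✓ → 3200
txn_id=212: ✓ → 4385
txn_id=213: ✓ → 4792
transfer_sum = 2645 + 2336 + 1049 + 2922 + 3748 + 1451 + 2395 + 3200 + 4385 + 4792 = 28923

28923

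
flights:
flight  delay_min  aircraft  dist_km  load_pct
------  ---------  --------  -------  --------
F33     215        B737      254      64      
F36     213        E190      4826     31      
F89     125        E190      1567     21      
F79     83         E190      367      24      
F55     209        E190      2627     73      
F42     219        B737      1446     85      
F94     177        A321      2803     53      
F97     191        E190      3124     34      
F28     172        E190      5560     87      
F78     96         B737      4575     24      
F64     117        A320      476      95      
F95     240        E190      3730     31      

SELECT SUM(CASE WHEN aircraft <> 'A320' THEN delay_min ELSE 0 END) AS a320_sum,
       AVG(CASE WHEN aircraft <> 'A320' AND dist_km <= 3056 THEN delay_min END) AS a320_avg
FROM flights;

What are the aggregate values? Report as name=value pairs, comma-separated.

[a320_sum: aircraft <> 'A320']
flight=F33: ✓ → 215
flight=F36: ✓ → 213
flight=F89: ✓ → 125
flight=F79: ✓ → 83
flight=F55: ✓ → 209
flight=F42: ✓ → 219
flight=F94: ✓ → 177
flight=F97: ✓ → 191
flight=F28: ✓ → 172
flight=F78: ✓ → 96
flight=F64: ✗
flight=F95: ✓ → 240
a320_sum = 215 + 213 + 125 + 83 + 209 + 219 + 177 + 191 + 172 + 96 + 240 = 1940
—
[a320_avg: aircraft <> 'A320' AND dist_km <= 3056]
flight=F33: ✓ → 215
flight=F36: ✗
flight=F89: ✓ → 125
flight=F79: ✓ → 83
flight=F55: ✓ → 209
flight=F42: ✓ → 219
flight=F94: ✓ → 177
flight=F97: ✗
flight=F28: ✗
flight=F78: ✗
flight=F64: ✗
flight=F95: ✗
a320_avg = (215 + 125 + 83 + 209 + 219 + 177) / 6 = 171.3333333333

a320_sum=1940, a320_avg=171.3333333333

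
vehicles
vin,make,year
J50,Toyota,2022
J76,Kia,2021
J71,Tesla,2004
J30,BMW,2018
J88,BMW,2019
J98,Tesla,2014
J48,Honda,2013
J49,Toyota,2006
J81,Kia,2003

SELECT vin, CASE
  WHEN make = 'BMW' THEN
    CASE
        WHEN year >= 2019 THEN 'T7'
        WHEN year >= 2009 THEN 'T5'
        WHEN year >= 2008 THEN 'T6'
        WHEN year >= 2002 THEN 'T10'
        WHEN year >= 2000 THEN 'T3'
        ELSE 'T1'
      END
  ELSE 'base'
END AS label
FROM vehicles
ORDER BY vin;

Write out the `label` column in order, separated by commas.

T5, base, base, base, base, base, base, T7, base

vin=J30: make='BMW' → inner[year >= 2009] → T5
vin=J48: make='Honda' → outer ELSE → base
vin=J49: make='Toyota' → outer ELSE → base
vin=J50: make='Toyota' → outer ELSE → base
vin=J71: make='Tesla' → outer ELSE → base
vin=J76: make='Kia' → outer ELSE → base
vin=J81: make='Kia' → outer ELSE → base
vin=J88: make='BMW' → inner[year >= 2019] → T7
vin=J98: make='Tesla' → outer ELSE → base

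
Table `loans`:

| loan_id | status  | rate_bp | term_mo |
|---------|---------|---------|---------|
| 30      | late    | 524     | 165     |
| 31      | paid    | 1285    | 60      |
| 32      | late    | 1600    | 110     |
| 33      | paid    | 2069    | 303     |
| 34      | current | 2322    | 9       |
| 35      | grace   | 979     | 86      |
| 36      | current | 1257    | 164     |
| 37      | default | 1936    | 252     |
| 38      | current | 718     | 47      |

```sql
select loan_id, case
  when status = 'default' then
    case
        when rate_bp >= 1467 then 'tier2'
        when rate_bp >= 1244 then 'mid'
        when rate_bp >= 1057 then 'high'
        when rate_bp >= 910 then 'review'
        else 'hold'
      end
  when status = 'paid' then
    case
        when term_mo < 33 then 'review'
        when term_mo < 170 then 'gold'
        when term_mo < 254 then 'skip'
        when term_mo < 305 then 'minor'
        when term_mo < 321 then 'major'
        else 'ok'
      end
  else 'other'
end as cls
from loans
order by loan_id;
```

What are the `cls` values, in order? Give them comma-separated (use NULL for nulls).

other, gold, other, minor, other, other, other, tier2, other

loan_id=30: status='late' → outer ELSE → other
loan_id=31: status='paid' → inner[term_mo < 170] → gold
loan_id=32: status='late' → outer ELSE → other
loan_id=33: status='paid' → inner[term_mo < 305] → minor
loan_id=34: status='current' → outer ELSE → other
loan_id=35: status='grace' → outer ELSE → other
loan_id=36: status='current' → outer ELSE → other
loan_id=37: status='default' → inner[rate_bp >= 1467] → tier2
loan_id=38: status='current' → outer ELSE → other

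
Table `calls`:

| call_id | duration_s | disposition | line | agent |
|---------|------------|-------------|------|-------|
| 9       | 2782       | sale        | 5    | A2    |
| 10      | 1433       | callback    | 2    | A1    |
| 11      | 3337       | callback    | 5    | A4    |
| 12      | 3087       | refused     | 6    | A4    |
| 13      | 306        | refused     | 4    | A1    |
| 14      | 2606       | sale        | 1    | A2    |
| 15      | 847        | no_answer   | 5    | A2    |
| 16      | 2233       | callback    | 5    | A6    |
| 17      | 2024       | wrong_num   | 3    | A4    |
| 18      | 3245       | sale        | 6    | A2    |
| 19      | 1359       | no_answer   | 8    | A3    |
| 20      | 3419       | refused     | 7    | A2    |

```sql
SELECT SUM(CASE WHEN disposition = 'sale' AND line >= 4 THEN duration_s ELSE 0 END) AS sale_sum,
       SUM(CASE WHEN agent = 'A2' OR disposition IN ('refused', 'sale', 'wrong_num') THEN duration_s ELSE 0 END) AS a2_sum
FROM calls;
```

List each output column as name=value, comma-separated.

sale_sum=6027, a2_sum=18316

[sale_sum: disposition = 'sale' AND line >= 4]
call_id=9: ✓ → 2782
call_id=10: ✗
call_id=11: ✗
call_id=12: ✗
call_id=13: ✗
call_id=14: ✗
call_id=15: ✗
call_id=16: ✗
call_id=17: ✗
call_id=18: ✓ → 3245
call_id=19: ✗
call_id=20: ✗
sale_sum = 2782 + 3245 = 6027
—
[a2_sum: agent = 'A2' OR disposition IN ('refused', 'sale', 'wrong_num')]
call_id=9: ✓ → 2782
call_id=10: ✗
call_id=11: ✗
call_id=12: ✓ → 3087
call_id=13: ✓ → 306
call_id=14: ✓ → 2606
call_id=15: ✓ → 847
call_id=16: ✗
call_id=17: ✓ → 2024
call_id=18: ✓ → 3245
call_id=19: ✗
call_id=20: ✓ → 3419
a2_sum = 2782 + 3087 + 306 + 2606 + 847 + 2024 + 3245 + 3419 = 18316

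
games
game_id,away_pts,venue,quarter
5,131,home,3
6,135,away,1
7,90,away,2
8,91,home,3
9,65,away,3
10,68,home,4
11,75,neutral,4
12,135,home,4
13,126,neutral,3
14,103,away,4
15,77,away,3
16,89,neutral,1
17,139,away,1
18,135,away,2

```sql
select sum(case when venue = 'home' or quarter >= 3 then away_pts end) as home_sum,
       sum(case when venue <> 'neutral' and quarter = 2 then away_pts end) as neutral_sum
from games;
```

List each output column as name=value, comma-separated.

home_sum=871, neutral_sum=225

[home_sum: venue = 'home' or quarter >= 3]
game_id=5: ✓ → 131
game_id=6: ✗
game_id=7: ✗
game_id=8: ✓ → 91
game_id=9: ✓ → 65
game_id=10: ✓ → 68
game_id=11: ✓ → 75
game_id=12: ✓ → 135
game_id=13: ✓ → 126
game_id=14: ✓ → 103
game_id=15: ✓ → 77
game_id=16: ✗
game_id=17: ✗
game_id=18: ✗
home_sum = 131 + 91 + 65 + 68 + 75 + 135 + 126 + 103 + 77 = 871
—
[neutral_sum: venue <> 'neutral' and quarter = 2]
game_id=5: ✗
game_id=6: ✗
game_id=7: ✓ → 90
game_id=8: ✗
game_id=9: ✗
game_id=10: ✗
game_id=11: ✗
game_id=12: ✗
game_id=13: ✗
game_id=14: ✗
game_id=15: ✗
game_id=16: ✗
game_id=17: ✗
game_id=18: ✓ → 135
neutral_sum = 90 + 135 = 225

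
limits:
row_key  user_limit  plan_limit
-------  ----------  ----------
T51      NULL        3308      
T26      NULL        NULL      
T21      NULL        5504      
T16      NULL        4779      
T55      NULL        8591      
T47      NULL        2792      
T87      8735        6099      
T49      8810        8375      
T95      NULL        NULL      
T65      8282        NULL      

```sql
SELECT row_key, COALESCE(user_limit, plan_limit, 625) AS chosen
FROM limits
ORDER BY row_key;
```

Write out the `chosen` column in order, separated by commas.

4779, 5504, 625, 2792, 8810, 3308, 8591, 8282, 8735, 625

row_key=T16: user_limit=NULL, plan_limit=4779 → 4779
row_key=T21: user_limit=NULL, plan_limit=5504 → 5504
row_key=T26: user_limit=NULL, plan_limit=NULL, → literal 625 → 625
row_key=T47: user_limit=NULL, plan_limit=2792 → 2792
row_key=T49: user_limit=8810 → 8810
row_key=T51: user_limit=NULL, plan_limit=3308 → 3308
row_key=T55: user_limit=NULL, plan_limit=8591 → 8591
row_key=T65: user_limit=8282 → 8282
row_key=T87: user_limit=8735 → 8735
row_key=T95: user_limit=NULL, plan_limit=NULL, → literal 625 → 625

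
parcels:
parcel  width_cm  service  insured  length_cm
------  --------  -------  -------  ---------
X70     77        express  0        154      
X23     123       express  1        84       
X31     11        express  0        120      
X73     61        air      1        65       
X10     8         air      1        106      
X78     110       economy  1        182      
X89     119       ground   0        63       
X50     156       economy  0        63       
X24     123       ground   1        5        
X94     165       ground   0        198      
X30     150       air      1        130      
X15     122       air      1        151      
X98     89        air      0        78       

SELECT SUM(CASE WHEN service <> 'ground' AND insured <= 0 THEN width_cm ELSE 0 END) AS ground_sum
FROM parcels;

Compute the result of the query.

333

parcel=X70: ✓ → 77
parcel=X23: ✗
parcel=X31: ✓ → 11
parcel=X73: ✗
parcel=X10: ✗
parcel=X78: ✗
parcel=X89: ✗
parcel=X50: ✓ → 156
parcel=X24: ✗
parcel=X94: ✗
parcel=X30: ✗
parcel=X15: ✗
parcel=X98: ✓ → 89
ground_sum = 77 + 11 + 156 + 89 = 333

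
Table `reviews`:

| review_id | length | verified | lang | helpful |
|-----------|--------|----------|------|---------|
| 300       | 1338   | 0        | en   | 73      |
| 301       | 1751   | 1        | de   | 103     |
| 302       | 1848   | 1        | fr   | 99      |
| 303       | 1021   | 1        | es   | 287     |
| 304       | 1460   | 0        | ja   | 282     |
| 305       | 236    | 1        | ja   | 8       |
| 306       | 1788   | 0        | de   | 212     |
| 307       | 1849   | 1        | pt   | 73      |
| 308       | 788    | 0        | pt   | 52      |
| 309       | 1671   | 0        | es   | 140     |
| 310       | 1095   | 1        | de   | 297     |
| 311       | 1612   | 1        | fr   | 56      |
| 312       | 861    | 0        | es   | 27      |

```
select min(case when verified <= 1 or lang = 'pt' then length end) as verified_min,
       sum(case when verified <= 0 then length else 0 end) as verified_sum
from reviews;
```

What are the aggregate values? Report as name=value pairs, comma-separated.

[verified_min: verified <= 1 or lang = 'pt']
review_id=300: ✓ → 1338
review_id=301: ✓ → 1751
review_id=302: ✓ → 1848
review_id=303: ✓ → 1021
review_id=304: ✓ → 1460
review_id=305: ✓ → 236
review_id=306: ✓ → 1788
review_id=307: ✓ → 1849
review_id=308: ✓ → 788
review_id=309: ✓ → 1671
review_id=310: ✓ → 1095
review_id=311: ✓ → 1612
review_id=312: ✓ → 861
verified_min = MIN(1338, 1751, 1848, 1021, 1460, 236, 1788, 1849, 788, 1671, 1095, 1612, 861) = 236
—
[verified_sum: verified <= 0]
review_id=300: ✓ → 1338
review_id=301: ✗
review_id=302: ✗
review_id=303: ✗
review_id=304: ✓ → 1460
review_id=305: ✗
review_id=306: ✓ → 1788
review_id=307: ✗
review_id=308: ✓ → 788
review_id=309: ✓ → 1671
review_id=310: ✗
review_id=311: ✗
review_id=312: ✓ → 861
verified_sum = 1338 + 1460 + 1788 + 788 + 1671 + 861 = 7906

verified_min=236, verified_sum=7906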